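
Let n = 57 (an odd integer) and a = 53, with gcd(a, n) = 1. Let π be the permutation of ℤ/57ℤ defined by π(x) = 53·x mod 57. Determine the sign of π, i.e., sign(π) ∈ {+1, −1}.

Orbit of 53 under x↦53x: [53, 16, 50, 28, 2, 49, 32]… (length divides ord_57(53)).
The orbit structure of x ↦ 53x mod 57: 5 orbits of sizes [18, 18, 18, 2, 1].
Σ(ℓ_i−1) = 57−5 = 52; sign = (−1)^52 = +1.

+1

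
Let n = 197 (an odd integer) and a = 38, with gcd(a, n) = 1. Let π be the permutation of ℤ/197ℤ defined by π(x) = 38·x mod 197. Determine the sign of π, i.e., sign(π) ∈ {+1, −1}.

-1

Trace 176: π^k(176) = [176, 187, 14, 138, 122, 105, 50] for k=0..6.
Cycle type of π: 196 + 1; total 2 cycles.
Σ(ℓ_i−1) = 197−2 = 195; sign = (−1)^195 = -1.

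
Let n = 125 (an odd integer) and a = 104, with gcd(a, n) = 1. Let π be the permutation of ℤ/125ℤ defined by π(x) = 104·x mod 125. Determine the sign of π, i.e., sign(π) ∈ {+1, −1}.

Orbit of 26 under x↦104x: [26, 79, 91, 89, 6, 124, 21]… (length divides ord_125(104)).
The orbit structure of x ↦ 104x mod 125: 7 orbits of sizes [50, 50, 10, 10, 2, 2, 1].
With 7 cycles on 125 points, sign = (−1)^{125−7} = +1.
(104|125)_J = +1 (Zolotarev's lemma cross-check).

+1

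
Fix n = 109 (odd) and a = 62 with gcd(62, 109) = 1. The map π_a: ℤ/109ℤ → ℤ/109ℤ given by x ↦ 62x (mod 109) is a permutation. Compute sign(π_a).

-1

Start at x=108: 108 → 47 → 80 → 55 → 31 → 69 → 27 → … (one orbit).
Decompose π into cycles: lengths [108, 1] (2 cycles, including the fixed point 0).
109 − 2 = 107 transpositions; sign(π) = (−1)^107 = -1.
Zolotarev: (62|109) = -1, matching the cycle-count sign.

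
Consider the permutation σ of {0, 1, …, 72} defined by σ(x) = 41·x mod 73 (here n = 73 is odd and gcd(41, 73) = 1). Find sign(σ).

+1

Trace 2: π^k(2) = [2, 9, 4, 18, 8, 36, 16] for k=0..6.
Cycle type of π: 18×4 + 1; total 5 cycles.
Σ(ℓ_i−1) = 73−5 = 68; sign = (−1)^68 = +1.
The Jacobi symbol (41|73) = +1 (Zolotarev) agrees.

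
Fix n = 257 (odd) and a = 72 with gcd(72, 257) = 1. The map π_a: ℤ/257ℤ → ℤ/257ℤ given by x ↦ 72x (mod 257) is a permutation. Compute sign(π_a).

Orbit of 157 under x↦72x: [157, 253, 226, 81, 178, 223, 122]… (length divides ord_257(72)).
Cycle lengths of π_72 on ℤ/257ℤ: [128, 128, 1]; 3 cycles in total.
Σ(ℓ_i−1) = 257−3 = 254; sign = (−1)^254 = +1.

+1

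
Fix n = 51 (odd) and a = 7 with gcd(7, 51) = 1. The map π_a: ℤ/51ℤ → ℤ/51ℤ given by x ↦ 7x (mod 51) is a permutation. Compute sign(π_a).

Start at x=4: 4 → 28 → 43 → 46 → 16 → 10 → 19 → … (one orbit).
The orbit structure of x ↦ 7x mod 51: 6 orbits of sizes [16, 16, 16, 1, 1, 1].
sign(π) = (−1)^{n − #cycles} = (−1)^{51−6} = (−1)^45 = -1.
Check: (7/51) = -1 by Zolotarev.

-1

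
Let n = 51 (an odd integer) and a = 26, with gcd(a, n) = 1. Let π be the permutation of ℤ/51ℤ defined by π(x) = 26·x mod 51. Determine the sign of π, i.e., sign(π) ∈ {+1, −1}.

Orbit of 32 under x↦26x: [32, 16, 8, 4, 2, 1, 26]… (length divides ord_51(26)).
Cycle lengths of π_26 on ℤ/51ℤ: [8, 8, 8, 8, 8, 8, 2, 1]; 8 cycles in total.
Σ(ℓ_i−1) = 51−8 = 43; sign = (−1)^43 = -1.

-1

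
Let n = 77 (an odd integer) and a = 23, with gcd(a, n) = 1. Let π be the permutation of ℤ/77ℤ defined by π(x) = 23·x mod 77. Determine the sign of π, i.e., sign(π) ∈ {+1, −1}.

+1

Start at x=67: 67 → 1 → 23 → 67 (one orbit).
The orbit structure of x ↦ 23x mod 77: 33 orbits of sizes [3, 3, 3, 3, 3, 3, 3, 3, 3, 3, 3, 3, 3, 3, 3, 3, 3, 3, 3, 3, 3, 3, 1, 1, 1, 1, 1, 1, 1, 1, 1, 1, 1].
33 cycles on 77: each ℓ→(−1)^(ℓ−1), product (−1)^44 = +1.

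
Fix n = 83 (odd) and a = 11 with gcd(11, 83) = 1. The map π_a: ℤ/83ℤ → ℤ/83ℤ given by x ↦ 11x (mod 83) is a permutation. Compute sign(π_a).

+1

Trace 23: π^k(23) = [23, 4, 44, 69, 12, 49, 41] for k=0..6.
The orbit structure of x ↦ 11x mod 83: 3 orbits of sizes [41, 41, 1].
sign(π) = (−1)^{n − #cycles} = (−1)^{83−3} = (−1)^80 = +1.
Zolotarev: (11|83) = +1, matching the cycle-count sign.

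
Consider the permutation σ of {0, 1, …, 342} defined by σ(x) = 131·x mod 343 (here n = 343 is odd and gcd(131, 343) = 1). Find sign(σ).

Orbit of 171 under x↦131x: [171, 106, 166, 137, 111, 135, 192]… (length divides ord_343(131)).
Cycle lengths of π_131 on ℤ/343ℤ: [294, 42, 6, 1]; 4 cycles in total.
343 − 4 = 339 transpositions; sign(π) = (−1)^339 = -1.

-1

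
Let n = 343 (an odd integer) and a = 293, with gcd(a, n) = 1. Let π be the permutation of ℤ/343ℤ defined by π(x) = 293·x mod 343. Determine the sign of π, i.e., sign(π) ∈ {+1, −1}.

-1

Orbit of 244 under x↦293x: [244, 148, 146, 246, 48, 1, 293]… (length divides ord_343(293)).
Decompose π into cycles: lengths [14, 14, 14, 14, 14, 14, 14, 14, 14, 14, 14, 14, 14, 14, 14, 14, 14, 14, 14, 14, 14, 2, 2, 2, 2, 2, 2, 2, 2, 2, 2, 2, 2, 2, 2, 2, 2, 2, 2, 2, 2, 2, 2, 2, 2, 1] (46 cycles, including the fixed point 0).
n − c = 343 − 46 = 297; sign = (−1)^297 = -1.
Check: (293/343) = -1 by Zolotarev.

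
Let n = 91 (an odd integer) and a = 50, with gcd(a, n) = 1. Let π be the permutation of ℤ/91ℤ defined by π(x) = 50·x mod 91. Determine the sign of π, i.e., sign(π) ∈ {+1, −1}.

-1

Trace 85: π^k(85) = [85, 64, 15, 22, 8, 36, 71] for k=0..6.
π_50 has 14 disjoint cycles with lengths [12, 12, 12, 12, 12, 12, 12, 1, 1, 1, 1, 1, 1, 1] on {0,…,90}.
Σ(ℓ_i−1) = 91−14 = 77; sign = (−1)^77 = -1.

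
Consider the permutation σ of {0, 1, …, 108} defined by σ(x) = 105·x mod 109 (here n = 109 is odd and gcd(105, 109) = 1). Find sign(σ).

Start at x=66: 66 → 63 → 75 → 27 → 1 → 105 → 16 → … (one orbit).
π_105 has 13 disjoint cycles with lengths [9, 9, 9, 9, 9, 9, 9, 9, 9, 9, 9, 9, 1] on {0,…,108}.
109 − 13 = 96 transpositions; sign(π) = (−1)^96 = +1.

+1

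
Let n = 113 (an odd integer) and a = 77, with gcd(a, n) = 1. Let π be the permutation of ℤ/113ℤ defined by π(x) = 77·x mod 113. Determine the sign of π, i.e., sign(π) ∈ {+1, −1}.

+1

Orbit of 61 under x↦77x: [61, 64, 69, 2, 41, 106, 26]… (length divides ord_113(77)).
Cycle lengths of π_77 on ℤ/113ℤ: [56, 56, 1]; 3 cycles in total.
sign(π) = (−1)^{n − #cycles} = (−1)^{113−3} = (−1)^110 = +1.
(77|113)_J = +1 (Zolotarev's lemma cross-check).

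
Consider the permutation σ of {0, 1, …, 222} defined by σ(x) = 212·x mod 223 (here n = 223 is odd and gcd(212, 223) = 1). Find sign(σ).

+1

Orbit of 131 under x↦212x: [131, 120, 18, 25, 171, 126, 175]… (length divides ord_223(212)).
The orbit structure of x ↦ 212x mod 223: 3 orbits of sizes [111, 111, 1].
With 3 cycles on 223 points, sign = (−1)^{223−3} = +1.
Zolotarev: (212|223) = +1, matching the cycle-count sign.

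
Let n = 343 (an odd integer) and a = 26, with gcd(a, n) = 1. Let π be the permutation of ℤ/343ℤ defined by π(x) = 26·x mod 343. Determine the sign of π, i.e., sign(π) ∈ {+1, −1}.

Start at x=125: 125 → 163 → 122 → 85 → 152 → 179 → 195 → … (one orbit).
Cycle lengths of π_26 on ℤ/343ℤ: [294, 42, 6, 1]; 4 cycles in total.
Σ(ℓ_i−1) = 343−4 = 339; sign = (−1)^339 = -1.
The Jacobi symbol (26|343) = -1 (Zolotarev) agrees.

-1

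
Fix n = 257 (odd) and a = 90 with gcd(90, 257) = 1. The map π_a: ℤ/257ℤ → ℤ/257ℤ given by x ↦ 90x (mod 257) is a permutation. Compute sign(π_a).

Start at x=235: 235 → 76 → 158 → 85 → 197 → 254 → 244 → … (one orbit).
Cycle type of π: 256 + 1; total 2 cycles.
With 2 cycles on 257 points, sign = (−1)^{257−2} = -1.
The Jacobi symbol (90|257) = -1 (Zolotarev) agrees.

-1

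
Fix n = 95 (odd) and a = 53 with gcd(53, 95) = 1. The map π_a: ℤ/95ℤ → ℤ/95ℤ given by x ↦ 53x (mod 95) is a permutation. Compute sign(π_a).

Trace 39: π^k(39) = [39, 72, 16, 88, 9, 2, 11] for k=0..6.
Cycle type of π: 36×2 + 18 + 4 + 1; total 5 cycles.
95 − 5 = 90 transpositions; sign(π) = (−1)^90 = +1.
Zolotarev: (53|95) = +1, matching the cycle-count sign.

+1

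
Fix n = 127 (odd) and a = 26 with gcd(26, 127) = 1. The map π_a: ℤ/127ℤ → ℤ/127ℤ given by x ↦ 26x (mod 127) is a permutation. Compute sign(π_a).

Start at x=100: 100 → 60 → 36 → 47 → 79 → 22 → 64 → … (one orbit).
Decompose π into cycles: lengths [63, 63, 1] (3 cycles, including the fixed point 0).
127 − 3 = 124 transpositions; sign(π) = (−1)^124 = +1.
The Jacobi symbol (26|127) = +1 (Zolotarev) agrees.

+1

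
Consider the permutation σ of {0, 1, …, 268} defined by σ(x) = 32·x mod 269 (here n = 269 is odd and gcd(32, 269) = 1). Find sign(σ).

Trace 182: π^k(182) = [182, 175, 220, 46, 127, 29, 121] for k=0..6.
Cycle lengths of π_32 on ℤ/269ℤ: [268, 1]; 2 cycles in total.
269 − 2 = 267 transpositions; sign(π) = (−1)^267 = -1.
Check: (32/269) = -1 by Zolotarev.

-1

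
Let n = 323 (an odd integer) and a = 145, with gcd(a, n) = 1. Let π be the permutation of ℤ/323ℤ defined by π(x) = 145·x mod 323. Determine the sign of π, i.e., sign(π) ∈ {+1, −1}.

Orbit of 94 under x↦145x: [94, 64, 236, 305, 297, 106, 189]… (length divides ord_323(145)).
Cycle lengths of π_145 on ℤ/323ℤ: [24, 24, 24, 24, 24, 24, 24, 24, 24, 24, 24, 24, 8, 8, 6, 6, 6, 1]; 18 cycles in total.
323 − 18 = 305 transpositions; sign(π) = (−1)^305 = -1.
Zolotarev: (145|323) = -1, matching the cycle-count sign.

-1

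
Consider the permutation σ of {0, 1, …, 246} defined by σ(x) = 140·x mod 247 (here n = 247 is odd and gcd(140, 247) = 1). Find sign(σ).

Start at x=30: 30 → 1 → 140 → 87 → 77 → 159 → 30 (one orbit).
Cycle type of π: 6×38 + 3×6 + 1; total 45 cycles.
With 45 cycles on 247 points, sign = (−1)^{247−45} = +1.
The Jacobi symbol (140|247) = +1 (Zolotarev) agrees.

+1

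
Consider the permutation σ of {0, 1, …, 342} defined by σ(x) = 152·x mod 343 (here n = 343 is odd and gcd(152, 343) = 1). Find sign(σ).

-1

Start at x=195: 195 → 142 → 318 → 316 → 12 → 109 → 104 → … (one orbit).
Decompose π into cycles: lengths [294, 42, 6, 1] (4 cycles, including the fixed point 0).
sign(π) = (−1)^{n − #cycles} = (−1)^{343−4} = (−1)^339 = -1.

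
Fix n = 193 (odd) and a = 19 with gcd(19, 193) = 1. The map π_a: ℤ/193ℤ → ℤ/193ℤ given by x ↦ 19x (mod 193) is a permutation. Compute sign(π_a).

-1

Start at x=147: 147 → 91 → 185 → 41 → 7 → 133 → 18 → … (one orbit).
Cycle lengths of π_19 on ℤ/193ℤ: [192, 1]; 2 cycles in total.
With 2 cycles on 193 points, sign = (−1)^{193−2} = -1.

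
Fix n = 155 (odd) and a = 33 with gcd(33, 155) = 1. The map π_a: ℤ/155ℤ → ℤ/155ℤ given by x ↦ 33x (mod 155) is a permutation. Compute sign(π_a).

Start at x=78: 78 → 94 → 2 → 66 → 8 → 109 → 32 → … (one orbit).
14 cycles of lengths [20, 20, 20, 20, 20, 20, 5, 5, 5, 5, 5, 5, 4, 1].
155 − 14 = 141 transpositions; sign(π) = (−1)^141 = -1.
Zolotarev: (33|155) = -1, matching the cycle-count sign.

-1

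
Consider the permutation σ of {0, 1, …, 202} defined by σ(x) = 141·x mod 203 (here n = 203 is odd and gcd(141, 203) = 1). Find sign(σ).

+1

Orbit of 169 under x↦141x: [169, 78, 36, 1, 141, 190, 197]… (length divides ord_203(141)).
The orbit structure of x ↦ 141x mod 203: 35 orbits of sizes [7, 7, 7, 7, 7, 7, 7, 7, 7, 7, 7, 7, 7, 7, 7, 7, 7, 7, 7, 7, 7, 7, 7, 7, 7, 7, 7, 7, 1, 1, 1, 1, 1, 1, 1].
sign(π) = (−1)^{n − #cycles} = (−1)^{203−35} = (−1)^168 = +1.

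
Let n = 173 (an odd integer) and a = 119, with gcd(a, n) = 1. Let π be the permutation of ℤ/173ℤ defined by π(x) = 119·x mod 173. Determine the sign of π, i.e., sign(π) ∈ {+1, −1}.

Orbit of 169 under x↦119x: [169, 43, 100, 136, 95, 60, 47]… (length divides ord_173(119)).
The orbit structure of x ↦ 119x mod 173: 5 orbits of sizes [43, 43, 43, 43, 1].
Σ(ℓ_i−1) = 173−5 = 168; sign = (−1)^168 = +1.
Zolotarev: (119|173) = +1, matching the cycle-count sign.

+1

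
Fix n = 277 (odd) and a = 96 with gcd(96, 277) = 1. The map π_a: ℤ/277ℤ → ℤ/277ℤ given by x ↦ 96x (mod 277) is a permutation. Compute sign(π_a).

-1

Orbit of 95 under x↦96x: [95, 256, 200, 87, 42, 154, 103]… (length divides ord_277(96)).
The orbit structure of x ↦ 96x mod 277: 2 orbits of sizes [276, 1].
277 − 2 = 275 transpositions; sign(π) = (−1)^275 = -1.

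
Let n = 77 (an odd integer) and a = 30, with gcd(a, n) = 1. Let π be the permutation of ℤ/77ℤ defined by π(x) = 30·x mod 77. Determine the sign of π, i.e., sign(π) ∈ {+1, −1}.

Trace 2: π^k(2) = [2, 60, 29, 23, 74, 64, 72] for k=0..6.
6 cycles of lengths [30, 30, 10, 3, 3, 1].
6 cycles on 77: each ℓ→(−1)^(ℓ−1), product (−1)^71 = -1.

-1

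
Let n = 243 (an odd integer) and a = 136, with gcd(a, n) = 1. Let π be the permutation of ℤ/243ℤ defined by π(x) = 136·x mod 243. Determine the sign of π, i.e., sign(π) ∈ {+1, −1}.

Trace 82: π^k(82) = [82, 217, 109, 1, 136, 28, 163] for k=0..6.
π_136 has 63 disjoint cycles with lengths [9, 9, 9, 9, 9, 9, 9, 9, 9, 9, 9, 9, 9, 9, 9, 9, 9, 9, 3, 3, 3, 3, 3, 3, 3, 3, 3, 3, 3, 3, 3, 3, 3, 3, 3, 3, 1, 1, 1, 1, 1, 1, 1, 1, 1, 1, 1, 1, 1, 1, 1, 1, 1, 1, 1, 1, 1, 1, 1, 1, 1, 1, 1] on {0,…,242}.
Σ(ℓ_i−1) = 243−63 = 180; sign = (−1)^180 = +1.

+1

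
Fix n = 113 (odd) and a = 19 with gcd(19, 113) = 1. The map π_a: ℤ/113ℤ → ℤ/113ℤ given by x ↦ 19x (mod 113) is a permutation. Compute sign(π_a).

Trace 86: π^k(86) = [86, 52, 84, 14, 40, 82, 89] for k=0..6.
2 cycles of lengths [112, 1].
113 − 2 = 111 transpositions; sign(π) = (−1)^111 = -1.

-1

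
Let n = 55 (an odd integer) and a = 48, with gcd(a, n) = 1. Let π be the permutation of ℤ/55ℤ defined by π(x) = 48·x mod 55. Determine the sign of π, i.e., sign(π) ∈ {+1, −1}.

Start at x=23: 23 → 4 → 27 → 31 → 3 → 34 → 37 → … (one orbit).
The orbit structure of x ↦ 48x mod 55: 6 orbits of sizes [20, 20, 5, 5, 4, 1].
Σ(ℓ_i−1) = 55−6 = 49; sign = (−1)^49 = -1.

-1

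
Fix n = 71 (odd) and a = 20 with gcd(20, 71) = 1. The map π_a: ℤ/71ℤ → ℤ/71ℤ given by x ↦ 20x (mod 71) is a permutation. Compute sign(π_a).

+1

Start at x=1: 1 → 20 → 45 → 48 → 37 → 30 → 32 → 1 (one orbit).
Decompose π into cycles: lengths [7, 7, 7, 7, 7, 7, 7, 7, 7, 7, 1] (11 cycles, including the fixed point 0).
11 cycles on 71: each ℓ→(−1)^(ℓ−1), product (−1)^60 = +1.
The Jacobi symbol (20|71) = +1 (Zolotarev) agrees.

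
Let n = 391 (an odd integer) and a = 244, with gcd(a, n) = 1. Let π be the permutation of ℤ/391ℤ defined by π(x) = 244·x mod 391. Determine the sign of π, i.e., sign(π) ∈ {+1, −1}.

Start at x=260: 260 → 98 → 61 → 26 → 88 → 358 → 159 → … (one orbit).
π_244 has 5 disjoint cycles with lengths [176, 176, 22, 16, 1] on {0,…,390}.
5 cycles on 391: each ℓ→(−1)^(ℓ−1), product (−1)^386 = +1.
The Jacobi symbol (244|391) = +1 (Zolotarev) agrees.

+1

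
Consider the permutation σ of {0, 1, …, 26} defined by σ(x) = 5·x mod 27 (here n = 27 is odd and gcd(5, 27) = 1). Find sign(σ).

-1

Start at x=13: 13 → 11 → 1 → 5 → 25 → 17 → 4 → … (one orbit).
π_5 has 4 disjoint cycles with lengths [18, 6, 2, 1] on {0,…,26}.
sign(π) = (−1)^{n − #cycles} = (−1)^{27−4} = (−1)^23 = -1.
(5|27)_J = -1 (Zolotarev's lemma cross-check).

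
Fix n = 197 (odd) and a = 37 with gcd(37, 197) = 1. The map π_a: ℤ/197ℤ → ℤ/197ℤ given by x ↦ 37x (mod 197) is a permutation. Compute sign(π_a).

+1

Trace 28: π^k(28) = [28, 51, 114, 81, 42, 175, 171] for k=0..6.
5 cycles of lengths [49, 49, 49, 49, 1].
197 − 5 = 192 transpositions; sign(π) = (−1)^192 = +1.
The Jacobi symbol (37|197) = +1 (Zolotarev) agrees.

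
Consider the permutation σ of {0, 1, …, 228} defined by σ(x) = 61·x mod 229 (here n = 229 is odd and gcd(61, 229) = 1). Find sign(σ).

Start at x=121: 121 → 53 → 27 → 44 → 165 → 218 → 16 → … (one orbit).
Cycle lengths of π_61 on ℤ/229ℤ: [19, 19, 19, 19, 19, 19, 19, 19, 19, 19, 19, 19, 1]; 13 cycles in total.
sign(π) = (−1)^{n − #cycles} = (−1)^{229−13} = (−1)^216 = +1.

+1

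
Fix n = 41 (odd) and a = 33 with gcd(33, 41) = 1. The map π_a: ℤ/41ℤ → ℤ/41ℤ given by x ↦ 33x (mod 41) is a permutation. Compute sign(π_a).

+1

Orbit of 31 under x↦33x: [31, 39, 16, 36, 40, 8, 18]… (length divides ord_41(33)).
Decompose π into cycles: lengths [20, 20, 1] (3 cycles, including the fixed point 0).
Σ(ℓ_i−1) = 41−3 = 38; sign = (−1)^38 = +1.
(33|41)_J = +1 (Zolotarev's lemma cross-check).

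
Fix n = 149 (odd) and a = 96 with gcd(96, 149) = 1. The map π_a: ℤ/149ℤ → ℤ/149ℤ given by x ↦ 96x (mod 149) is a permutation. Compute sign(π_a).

+1

Orbit of 1 under x↦96x: [1, 96, 127, 123, 37, 125, 80]… (length divides ord_149(96)).
Cycle type of π: 37×4 + 1; total 5 cycles.
149 − 5 = 144 transpositions; sign(π) = (−1)^144 = +1.
Check: (96/149) = +1 by Zolotarev.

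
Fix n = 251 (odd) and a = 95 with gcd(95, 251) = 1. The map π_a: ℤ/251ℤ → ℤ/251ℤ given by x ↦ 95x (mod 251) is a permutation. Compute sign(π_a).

Orbit of 122 under x↦95x: [122, 44, 164, 18, 204, 53, 15]… (length divides ord_251(95)).
The orbit structure of x ↦ 95x mod 251: 2 orbits of sizes [250, 1].
2 cycles on 251: each ℓ→(−1)^(ℓ−1), product (−1)^249 = -1.
Zolotarev: (95|251) = -1, matching the cycle-count sign.

-1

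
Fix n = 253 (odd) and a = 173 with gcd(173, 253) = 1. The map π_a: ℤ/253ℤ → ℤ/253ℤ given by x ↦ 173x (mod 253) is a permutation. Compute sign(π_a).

Trace 72: π^k(72) = [72, 59, 87, 124, 200, 192, 73] for k=0..6.
The orbit structure of x ↦ 173x mod 253: 6 orbits of sizes [110, 110, 11, 11, 10, 1].
sign(π) = (−1)^{n − #cycles} = (−1)^{253−6} = (−1)^247 = -1.
Via Zolotarev, sign(π_{173}) = (173|253) = -1.

-1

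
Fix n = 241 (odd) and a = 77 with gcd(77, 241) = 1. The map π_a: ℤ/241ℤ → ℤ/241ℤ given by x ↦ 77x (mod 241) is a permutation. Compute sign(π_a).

+1

Start at x=121: 121 → 159 → 193 → 160 → 29 → 64 → 108 → … (one orbit).
Cycle lengths of π_77 on ℤ/241ℤ: [120, 120, 1]; 3 cycles in total.
n − c = 241 − 3 = 238; sign = (−1)^238 = +1.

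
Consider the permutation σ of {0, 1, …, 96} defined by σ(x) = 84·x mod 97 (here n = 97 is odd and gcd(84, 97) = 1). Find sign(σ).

-1

Orbit of 15 under x↦84x: [15, 96, 13, 25, 63, 54, 74]… (length divides ord_97(84)).
π_84 has 2 disjoint cycles with lengths [96, 1] on {0,…,96}.
2 cycles on 97: each ℓ→(−1)^(ℓ−1), product (−1)^95 = -1.
Zolotarev: (84|97) = -1, matching the cycle-count sign.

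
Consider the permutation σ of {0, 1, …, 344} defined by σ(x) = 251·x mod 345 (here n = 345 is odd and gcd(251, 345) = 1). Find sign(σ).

+1

Orbit of 281 under x↦251x: [281, 151, 296, 121, 11, 1, 251]… (length divides ord_345(251)).
Cycle type of π: 22×15 + 2×5 + 1×5; total 25 cycles.
n − c = 345 − 25 = 320; sign = (−1)^320 = +1.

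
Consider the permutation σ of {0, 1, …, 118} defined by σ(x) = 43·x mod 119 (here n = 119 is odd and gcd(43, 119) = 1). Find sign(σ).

+1

Trace 15: π^k(15) = [15, 50, 8, 106, 36, 1, 43] for k=0..6.
Decompose π into cycles: lengths [8, 8, 8, 8, 8, 8, 8, 8, 8, 8, 8, 8, 8, 8, 1, 1, 1, 1, 1, 1, 1] (21 cycles, including the fixed point 0).
Σ(ℓ_i−1) = 119−21 = 98; sign = (−1)^98 = +1.
The Jacobi symbol (43|119) = +1 (Zolotarev) agrees.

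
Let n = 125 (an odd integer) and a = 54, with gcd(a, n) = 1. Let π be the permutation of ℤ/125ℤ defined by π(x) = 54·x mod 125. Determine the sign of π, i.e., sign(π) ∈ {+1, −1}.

+1

Trace 49: π^k(49) = [49, 21, 9, 111, 119, 51, 4] for k=0..6.
Decompose π into cycles: lengths [50, 50, 10, 10, 2, 2, 1] (7 cycles, including the fixed point 0).
n − c = 125 − 7 = 118; sign = (−1)^118 = +1.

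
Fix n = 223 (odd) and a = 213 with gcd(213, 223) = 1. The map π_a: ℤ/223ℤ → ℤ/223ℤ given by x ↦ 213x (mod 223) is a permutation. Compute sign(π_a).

Orbit of 177 under x↦213x: [177, 14, 83, 62, 49, 179, 217]… (length divides ord_223(213)).
The orbit structure of x ↦ 213x mod 223: 3 orbits of sizes [111, 111, 1].
n − c = 223 − 3 = 220; sign = (−1)^220 = +1.

+1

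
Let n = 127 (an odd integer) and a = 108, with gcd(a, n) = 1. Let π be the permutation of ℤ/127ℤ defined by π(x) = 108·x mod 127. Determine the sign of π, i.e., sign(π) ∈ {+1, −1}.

-1

Orbit of 20 under x↦108x: [20, 1, 108, 107, 126, 19]… (length divides ord_127(108)).
22 cycles of lengths [6, 6, 6, 6, 6, 6, 6, 6, 6, 6, 6, 6, 6, 6, 6, 6, 6, 6, 6, 6, 6, 1].
sign(π) = (−1)^{n − #cycles} = (−1)^{127−22} = (−1)^105 = -1.
Check: (108/127) = -1 by Zolotarev.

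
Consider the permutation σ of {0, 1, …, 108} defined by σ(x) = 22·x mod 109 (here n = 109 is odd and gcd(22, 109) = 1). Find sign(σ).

+1

Orbit of 27 under x↦22x: [27, 49, 97, 63, 78, 81, 38]… (length divides ord_109(22)).
Decompose π into cycles: lengths [27, 27, 27, 27, 1] (5 cycles, including the fixed point 0).
109 − 5 = 104 transpositions; sign(π) = (−1)^104 = +1.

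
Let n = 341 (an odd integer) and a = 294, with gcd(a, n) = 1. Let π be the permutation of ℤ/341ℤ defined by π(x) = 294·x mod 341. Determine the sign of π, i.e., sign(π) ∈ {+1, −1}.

+1

Trace 182: π^k(182) = [182, 312, 340, 47, 178, 159, 29] for k=0..6.
π_294 has 35 disjoint cycles with lengths [10, 10, 10, 10, 10, 10, 10, 10, 10, 10, 10, 10, 10, 10, 10, 10, 10, 10, 10, 10, 10, 10, 10, 10, 10, 10, 10, 10, 10, 10, 10, 10, 10, 10, 1] on {0,…,340}.
35 cycles on 341: each ℓ→(−1)^(ℓ−1), product (−1)^306 = +1.
Check: (294/341) = +1 by Zolotarev.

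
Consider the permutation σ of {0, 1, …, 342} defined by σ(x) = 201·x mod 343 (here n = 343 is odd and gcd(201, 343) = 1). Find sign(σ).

Start at x=192: 192 → 176 → 47 → 186 → 342 → 142 → 73 → … (one orbit).
Cycle lengths of π_201 on ℤ/343ℤ: [294, 42, 6, 1]; 4 cycles in total.
343 − 4 = 339 transpositions; sign(π) = (−1)^339 = -1.
The Jacobi symbol (201|343) = -1 (Zolotarev) agrees.

-1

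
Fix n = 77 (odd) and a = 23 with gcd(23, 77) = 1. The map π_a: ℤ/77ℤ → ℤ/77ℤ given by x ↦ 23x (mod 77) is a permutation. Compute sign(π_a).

+1

Trace 1: π^k(1) = [1, 23, 67] for k=0..2.
π_23 has 33 disjoint cycles with lengths [3, 3, 3, 3, 3, 3, 3, 3, 3, 3, 3, 3, 3, 3, 3, 3, 3, 3, 3, 3, 3, 3, 1, 1, 1, 1, 1, 1, 1, 1, 1, 1, 1] on {0,…,76}.
With 33 cycles on 77 points, sign = (−1)^{77−33} = +1.
The Jacobi symbol (23|77) = +1 (Zolotarev) agrees.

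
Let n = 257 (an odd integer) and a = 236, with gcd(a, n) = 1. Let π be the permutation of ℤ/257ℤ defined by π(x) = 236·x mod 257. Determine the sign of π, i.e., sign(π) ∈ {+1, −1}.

+1

Orbit of 36 under x↦236x: [36, 15, 199, 190, 122, 8, 89]… (length divides ord_257(236)).
Cycle lengths of π_236 on ℤ/257ℤ: [128, 128, 1]; 3 cycles in total.
sign(π) = (−1)^{n − #cycles} = (−1)^{257−3} = (−1)^254 = +1.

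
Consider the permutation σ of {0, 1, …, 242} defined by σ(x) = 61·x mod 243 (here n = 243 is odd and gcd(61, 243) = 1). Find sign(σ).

Orbit of 13 under x↦61x: [13, 64, 16, 4, 1, 61, 76]… (length divides ord_243(61)).
The orbit structure of x ↦ 61x mod 243: 11 orbits of sizes [81, 81, 27, 27, 9, 9, 3, 3, 1, 1, 1].
Σ(ℓ_i−1) = 243−11 = 232; sign = (−1)^232 = +1.

+1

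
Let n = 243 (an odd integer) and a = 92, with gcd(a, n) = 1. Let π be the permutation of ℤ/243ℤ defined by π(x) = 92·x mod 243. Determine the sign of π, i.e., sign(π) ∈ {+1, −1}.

-1

Start at x=208: 208 → 182 → 220 → 71 → 214 → 5 → 217 → … (one orbit).
The orbit structure of x ↦ 92x mod 243: 6 orbits of sizes [162, 54, 18, 6, 2, 1].
6 cycles on 243: each ℓ→(−1)^(ℓ−1), product (−1)^237 = -1.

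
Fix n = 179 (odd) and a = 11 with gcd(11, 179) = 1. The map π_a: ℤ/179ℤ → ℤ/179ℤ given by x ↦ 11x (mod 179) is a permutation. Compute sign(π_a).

-1

Start at x=13: 13 → 143 → 141 → 119 → 56 → 79 → 153 → … (one orbit).
Decompose π into cycles: lengths [178, 1] (2 cycles, including the fixed point 0).
sign(π) = (−1)^{n − #cycles} = (−1)^{179−2} = (−1)^177 = -1.
(11|179)_J = -1 (Zolotarev's lemma cross-check).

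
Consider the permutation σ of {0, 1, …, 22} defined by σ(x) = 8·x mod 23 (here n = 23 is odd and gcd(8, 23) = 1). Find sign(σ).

+1

Orbit of 9 under x↦8x: [9, 3, 1, 8, 18, 6, 2]… (length divides ord_23(8)).
Decompose π into cycles: lengths [11, 11, 1] (3 cycles, including the fixed point 0).
Σ(ℓ_i−1) = 23−3 = 20; sign = (−1)^20 = +1.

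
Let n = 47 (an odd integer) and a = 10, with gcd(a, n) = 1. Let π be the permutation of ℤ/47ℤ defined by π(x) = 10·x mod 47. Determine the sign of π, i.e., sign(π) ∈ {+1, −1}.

Trace 2: π^k(2) = [2, 20, 12, 26, 25, 15, 9] for k=0..6.
Cycle lengths of π_10 on ℤ/47ℤ: [46, 1]; 2 cycles in total.
2 cycles on 47: each ℓ→(−1)^(ℓ−1), product (−1)^45 = -1.
The Jacobi symbol (10|47) = -1 (Zolotarev) agrees.

-1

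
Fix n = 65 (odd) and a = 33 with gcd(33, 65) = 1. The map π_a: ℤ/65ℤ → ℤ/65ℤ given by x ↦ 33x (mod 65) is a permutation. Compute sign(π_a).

+1

Start at x=4: 4 → 2 → 1 → 33 → 49 → 57 → 61 → … (one orbit).
Decompose π into cycles: lengths [12, 12, 12, 12, 12, 4, 1] (7 cycles, including the fixed point 0).
65 − 7 = 58 transpositions; sign(π) = (−1)^58 = +1.
Via Zolotarev, sign(π_{33}) = (33|65) = +1.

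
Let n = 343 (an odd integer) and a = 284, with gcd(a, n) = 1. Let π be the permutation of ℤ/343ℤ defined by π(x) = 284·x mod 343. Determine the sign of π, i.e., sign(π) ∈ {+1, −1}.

Start at x=32: 32 → 170 → 260 → 95 → 226 → 43 → 207 → … (one orbit).
The orbit structure of x ↦ 284x mod 343: 7 orbits of sizes [147, 147, 21, 21, 3, 3, 1].
sign(π) = (−1)^{n − #cycles} = (−1)^{343−7} = (−1)^336 = +1.

+1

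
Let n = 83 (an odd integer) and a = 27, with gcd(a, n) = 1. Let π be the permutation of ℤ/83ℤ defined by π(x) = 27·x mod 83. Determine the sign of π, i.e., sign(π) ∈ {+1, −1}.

Start at x=63: 63 → 41 → 28 → 9 → 77 → 4 → 25 → … (one orbit).
Cycle type of π: 41×2 + 1; total 3 cycles.
sign(π) = (−1)^{n − #cycles} = (−1)^{83−3} = (−1)^80 = +1.

+1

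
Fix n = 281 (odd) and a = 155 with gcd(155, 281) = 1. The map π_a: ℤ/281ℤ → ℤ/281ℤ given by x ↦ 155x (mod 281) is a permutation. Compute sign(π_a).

Orbit of 211 under x↦155x: [211, 109, 35, 86, 123, 238, 79]… (length divides ord_281(155)).
Cycle lengths of π_155 on ℤ/281ℤ: [35, 35, 35, 35, 35, 35, 35, 35, 1]; 9 cycles in total.
9 cycles on 281: each ℓ→(−1)^(ℓ−1), product (−1)^272 = +1.
The Jacobi symbol (155|281) = +1 (Zolotarev) agrees.

+1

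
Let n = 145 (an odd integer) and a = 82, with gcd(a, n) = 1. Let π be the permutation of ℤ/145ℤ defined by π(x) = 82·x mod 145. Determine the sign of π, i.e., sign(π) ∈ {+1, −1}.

-1

Trace 94: π^k(94) = [94, 23, 1, 82, 54, 78, 16] for k=0..6.
Decompose π into cycles: lengths [28, 28, 28, 28, 7, 7, 7, 7, 4, 1] (10 cycles, including the fixed point 0).
With 10 cycles on 145 points, sign = (−1)^{145−10} = -1.
(82|145)_J = -1 (Zolotarev's lemma cross-check).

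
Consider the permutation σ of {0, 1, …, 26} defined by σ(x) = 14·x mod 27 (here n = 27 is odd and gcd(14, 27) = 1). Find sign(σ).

Orbit of 19 under x↦14x: [19, 23, 25, 26, 13, 20, 10]… (length divides ord_27(14)).
4 cycles of lengths [18, 6, 2, 1].
27 − 4 = 23 transpositions; sign(π) = (−1)^23 = -1.

-1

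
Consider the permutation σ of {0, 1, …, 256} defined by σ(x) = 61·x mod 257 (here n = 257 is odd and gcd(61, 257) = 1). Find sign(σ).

+1

Orbit of 121 under x↦61x: [121, 185, 234, 139, 255, 135, 11]… (length divides ord_257(61)).
Cycle type of π: 128×2 + 1; total 3 cycles.
sign(π) = (−1)^{n − #cycles} = (−1)^{257−3} = (−1)^254 = +1.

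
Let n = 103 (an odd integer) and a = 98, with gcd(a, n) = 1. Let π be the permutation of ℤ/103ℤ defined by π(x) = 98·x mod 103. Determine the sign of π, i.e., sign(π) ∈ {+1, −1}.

+1

Orbit of 33 under x↦98x: [33, 41, 1, 98, 25, 81, 7]… (length divides ord_103(98)).
The orbit structure of x ↦ 98x mod 103: 3 orbits of sizes [51, 51, 1].
103 − 3 = 100 transpositions; sign(π) = (−1)^100 = +1.
(98|103)_J = +1 (Zolotarev's lemma cross-check).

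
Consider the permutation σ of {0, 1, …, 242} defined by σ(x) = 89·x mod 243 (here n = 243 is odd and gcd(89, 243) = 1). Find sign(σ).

-1

Orbit of 235 under x↦89x: [235, 17, 55, 35, 199, 215, 181]… (length divides ord_243(89)).
14 cycles of lengths [54, 54, 54, 18, 18, 18, 6, 6, 6, 2, 2, 2, 2, 1].
243 − 14 = 229 transpositions; sign(π) = (−1)^229 = -1.
Via Zolotarev, sign(π_{89}) = (89|243) = -1.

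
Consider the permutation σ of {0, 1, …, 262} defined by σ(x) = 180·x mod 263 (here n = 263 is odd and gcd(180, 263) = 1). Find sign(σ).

-1

Trace 128: π^k(128) = [128, 159, 216, 219, 233, 123, 48] for k=0..6.
π_180 has 2 disjoint cycles with lengths [262, 1] on {0,…,262}.
Σ(ℓ_i−1) = 263−2 = 261; sign = (−1)^261 = -1.
(180|263)_J = -1 (Zolotarev's lemma cross-check).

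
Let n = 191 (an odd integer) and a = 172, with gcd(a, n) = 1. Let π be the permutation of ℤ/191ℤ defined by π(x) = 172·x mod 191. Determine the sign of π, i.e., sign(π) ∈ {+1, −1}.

+1

Trace 69: π^k(69) = [69, 26, 79, 27, 60, 6, 77] for k=0..6.
Decompose π into cycles: lengths [95, 95, 1] (3 cycles, including the fixed point 0).
Σ(ℓ_i−1) = 191−3 = 188; sign = (−1)^188 = +1.
Zolotarev: (172|191) = +1, matching the cycle-count sign.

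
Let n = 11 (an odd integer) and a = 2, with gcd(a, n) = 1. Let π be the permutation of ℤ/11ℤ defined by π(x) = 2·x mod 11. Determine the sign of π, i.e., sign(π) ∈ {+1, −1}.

Orbit of 5 under x↦2x: [5, 10, 9, 7, 3, 6, 1]… (length divides ord_11(2)).
Cycle lengths of π_2 on ℤ/11ℤ: [10, 1]; 2 cycles in total.
2 cycles on 11: each ℓ→(−1)^(ℓ−1), product (−1)^9 = -1.
(2|11)_J = -1 (Zolotarev's lemma cross-check).

-1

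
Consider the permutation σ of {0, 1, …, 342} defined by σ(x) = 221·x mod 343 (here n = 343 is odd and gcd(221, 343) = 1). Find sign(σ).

Orbit of 270 under x↦221x: [270, 331, 92, 95, 72, 134, 116]… (length divides ord_343(221)).
π_221 has 7 disjoint cycles with lengths [147, 147, 21, 21, 3, 3, 1] on {0,…,342}.
343 − 7 = 336 transpositions; sign(π) = (−1)^336 = +1.
Zolotarev: (221|343) = +1, matching the cycle-count sign.

+1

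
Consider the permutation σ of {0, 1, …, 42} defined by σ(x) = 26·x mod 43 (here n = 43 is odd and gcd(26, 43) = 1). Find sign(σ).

-1

Start at x=31: 31 → 32 → 15 → 3 → 35 → 7 → 10 → … (one orbit).
Decompose π into cycles: lengths [42, 1] (2 cycles, including the fixed point 0).
With 2 cycles on 43 points, sign = (−1)^{43−2} = -1.
Zolotarev: (26|43) = -1, matching the cycle-count sign.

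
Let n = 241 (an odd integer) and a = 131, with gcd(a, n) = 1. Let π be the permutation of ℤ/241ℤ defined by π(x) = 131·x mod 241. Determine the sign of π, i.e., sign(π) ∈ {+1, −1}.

-1

Trace 42: π^k(42) = [42, 200, 172, 119, 165, 166, 56] for k=0..6.
π_131 has 2 disjoint cycles with lengths [240, 1] on {0,…,240}.
With 2 cycles on 241 points, sign = (−1)^{241−2} = -1.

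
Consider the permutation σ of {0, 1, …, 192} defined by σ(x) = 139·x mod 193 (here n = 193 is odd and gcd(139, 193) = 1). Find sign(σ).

Trace 84: π^k(84) = [84, 96, 27, 86, 181, 69, 134] for k=0..6.
Cycle type of π: 96×2 + 1; total 3 cycles.
193 − 3 = 190 transpositions; sign(π) = (−1)^190 = +1.
Via Zolotarev, sign(π_{139}) = (139|193) = +1.

+1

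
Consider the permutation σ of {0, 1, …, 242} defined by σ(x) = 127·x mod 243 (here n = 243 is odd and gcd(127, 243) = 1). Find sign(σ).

+1

Start at x=118: 118 → 163 → 46 → 10 → 55 → 181 → 145 → … (one orbit).
27 cycles of lengths [27, 27, 27, 27, 27, 27, 9, 9, 9, 9, 9, 9, 3, 3, 3, 3, 3, 3, 1, 1, 1, 1, 1, 1, 1, 1, 1].
Σ(ℓ_i−1) = 243−27 = 216; sign = (−1)^216 = +1.
(127|243)_J = +1 (Zolotarev's lemma cross-check).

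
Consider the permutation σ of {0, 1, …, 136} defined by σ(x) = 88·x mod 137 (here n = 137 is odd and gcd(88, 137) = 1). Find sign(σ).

Orbit of 59 under x↦88x: [59, 123, 1, 88, 72, 34, 115]… (length divides ord_137(88)).
Cycle lengths of π_88 on ℤ/137ℤ: [17, 17, 17, 17, 17, 17, 17, 17, 1]; 9 cycles in total.
sign(π) = (−1)^{n − #cycles} = (−1)^{137−9} = (−1)^128 = +1.
(88|137)_J = +1 (Zolotarev's lemma cross-check).

+1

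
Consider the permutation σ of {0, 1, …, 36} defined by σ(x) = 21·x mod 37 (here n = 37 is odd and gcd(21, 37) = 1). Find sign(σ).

+1

Orbit of 26 under x↦21x: [26, 28, 33, 27, 12, 30, 1]… (length divides ord_37(21)).
Decompose π into cycles: lengths [18, 18, 1] (3 cycles, including the fixed point 0).
sign(π) = (−1)^{n − #cycles} = (−1)^{37−3} = (−1)^34 = +1.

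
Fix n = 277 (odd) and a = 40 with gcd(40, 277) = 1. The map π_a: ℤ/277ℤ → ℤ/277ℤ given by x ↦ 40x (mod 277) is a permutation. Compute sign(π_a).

+1

Start at x=13: 13 → 243 → 25 → 169 → 112 → 48 → 258 → … (one orbit).
Decompose π into cycles: lengths [138, 138, 1] (3 cycles, including the fixed point 0).
n − c = 277 − 3 = 274; sign = (−1)^274 = +1.
Check: (40/277) = +1 by Zolotarev.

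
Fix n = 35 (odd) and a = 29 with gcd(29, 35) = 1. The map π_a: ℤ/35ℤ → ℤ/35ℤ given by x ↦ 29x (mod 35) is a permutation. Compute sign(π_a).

Orbit of 29 under x↦29x: [29, 1]… (length divides ord_35(29)).
Cycle lengths of π_29 on ℤ/35ℤ: [2, 2, 2, 2, 2, 2, 2, 2, 2, 2, 2, 2, 2, 2, 1, 1, 1, 1, 1, 1, 1]; 21 cycles in total.
sign(π) = (−1)^{n − #cycles} = (−1)^{35−21} = (−1)^14 = +1.

+1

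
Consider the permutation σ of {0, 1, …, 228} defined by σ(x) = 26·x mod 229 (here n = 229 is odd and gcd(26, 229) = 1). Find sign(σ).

Start at x=108: 108 → 60 → 186 → 27 → 15 → 161 → 64 → … (one orbit).
π_26 has 7 disjoint cycles with lengths [38, 38, 38, 38, 38, 38, 1] on {0,…,228}.
n − c = 229 − 7 = 222; sign = (−1)^222 = +1.
Zolotarev: (26|229) = +1, matching the cycle-count sign.

+1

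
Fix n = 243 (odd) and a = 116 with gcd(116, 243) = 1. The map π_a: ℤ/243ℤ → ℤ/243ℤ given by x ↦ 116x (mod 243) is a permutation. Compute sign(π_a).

-1

Trace 199: π^k(199) = [199, 242, 127, 152, 136, 224, 226] for k=0..6.
14 cycles of lengths [54, 54, 54, 18, 18, 18, 6, 6, 6, 2, 2, 2, 2, 1].
With 14 cycles on 243 points, sign = (−1)^{243−14} = -1.
Via Zolotarev, sign(π_{116}) = (116|243) = -1.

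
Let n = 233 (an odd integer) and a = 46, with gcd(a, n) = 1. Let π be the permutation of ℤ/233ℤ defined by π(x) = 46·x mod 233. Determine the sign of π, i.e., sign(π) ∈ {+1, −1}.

+1

Orbit of 204 under x↦46x: [204, 64, 148, 51, 16, 37, 71]… (length divides ord_233(46)).
The orbit structure of x ↦ 46x mod 233: 9 orbits of sizes [29, 29, 29, 29, 29, 29, 29, 29, 1].
9 cycles on 233: each ℓ→(−1)^(ℓ−1), product (−1)^224 = +1.
(46|233)_J = +1 (Zolotarev's lemma cross-check).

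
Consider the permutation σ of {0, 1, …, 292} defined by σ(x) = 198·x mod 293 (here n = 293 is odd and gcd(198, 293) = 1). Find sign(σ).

+1

Orbit of 38 under x↦198x: [38, 199, 140, 178, 84, 224, 109]… (length divides ord_293(198)).
π_198 has 3 disjoint cycles with lengths [146, 146, 1] on {0,…,292}.
sign(π) = (−1)^{n − #cycles} = (−1)^{293−3} = (−1)^290 = +1.
Check: (198/293) = +1 by Zolotarev.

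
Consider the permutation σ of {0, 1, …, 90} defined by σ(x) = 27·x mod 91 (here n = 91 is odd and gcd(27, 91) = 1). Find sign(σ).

Orbit of 27 under x↦27x: [27, 1]… (length divides ord_91(27)).
The orbit structure of x ↦ 27x mod 91: 52 orbits of sizes [2, 2, 2, 2, 2, 2, 2, 2, 2, 2, 2, 2, 2, 2, 2, 2, 2, 2, 2, 2, 2, 2, 2, 2, 2, 2, 2, 2, 2, 2, 2, 2, 2, 2, 2, 2, 2, 2, 2, 1, 1, 1, 1, 1, 1, 1, 1, 1, 1, 1, 1, 1].
91 − 52 = 39 transpositions; sign(π) = (−1)^39 = -1.
(27|91)_J = -1 (Zolotarev's lemma cross-check).

-1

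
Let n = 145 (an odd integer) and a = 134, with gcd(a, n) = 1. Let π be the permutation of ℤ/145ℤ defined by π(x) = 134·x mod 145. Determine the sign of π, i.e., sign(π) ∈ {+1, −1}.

-1

Trace 6: π^k(6) = [6, 79, 1, 134, 121, 119, 141] for k=0..6.
Cycle lengths of π_134 on ℤ/145ℤ: [28, 28, 28, 28, 28, 2, 2, 1]; 8 cycles in total.
n − c = 145 − 8 = 137; sign = (−1)^137 = -1.
(134|145)_J = -1 (Zolotarev's lemma cross-check).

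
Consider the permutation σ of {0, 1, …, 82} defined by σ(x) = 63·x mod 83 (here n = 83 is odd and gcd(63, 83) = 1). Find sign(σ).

+1

Trace 40: π^k(40) = [40, 30, 64, 48, 36, 27, 41] for k=0..6.
The orbit structure of x ↦ 63x mod 83: 3 orbits of sizes [41, 41, 1].
3 cycles on 83: each ℓ→(−1)^(ℓ−1), product (−1)^80 = +1.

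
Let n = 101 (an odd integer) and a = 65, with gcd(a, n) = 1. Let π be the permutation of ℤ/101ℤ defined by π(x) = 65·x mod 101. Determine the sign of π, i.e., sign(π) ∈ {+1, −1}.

Trace 6: π^k(6) = [6, 87, 100, 36, 17, 95, 14] for k=0..6.
The orbit structure of x ↦ 65x mod 101: 11 orbits of sizes [10, 10, 10, 10, 10, 10, 10, 10, 10, 10, 1].
11 cycles on 101: each ℓ→(−1)^(ℓ−1), product (−1)^90 = +1.
Zolotarev: (65|101) = +1, matching the cycle-count sign.

+1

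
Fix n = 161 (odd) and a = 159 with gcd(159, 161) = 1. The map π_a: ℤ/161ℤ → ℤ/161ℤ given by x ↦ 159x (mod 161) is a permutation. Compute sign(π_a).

+1

Start at x=68: 68 → 25 → 111 → 100 → 122 → 78 → 5 → … (one orbit).
Decompose π into cycles: lengths [66, 66, 22, 6, 1] (5 cycles, including the fixed point 0).
161 − 5 = 156 transpositions; sign(π) = (−1)^156 = +1.
Via Zolotarev, sign(π_{159}) = (159|161) = +1.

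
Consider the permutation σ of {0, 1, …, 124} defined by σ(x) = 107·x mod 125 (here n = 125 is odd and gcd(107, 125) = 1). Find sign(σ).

-1

Trace 93: π^k(93) = [93, 76, 7, 124, 18, 51, 82] for k=0..6.
Cycle lengths of π_107 on ℤ/125ℤ: [20, 20, 20, 20, 20, 4, 4, 4, 4, 4, 4, 1]; 12 cycles in total.
n − c = 125 − 12 = 113; sign = (−1)^113 = -1.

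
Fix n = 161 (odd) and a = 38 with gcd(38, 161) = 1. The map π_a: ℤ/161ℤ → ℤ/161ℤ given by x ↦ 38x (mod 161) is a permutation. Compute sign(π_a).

Orbit of 72 under x↦38x: [72, 160, 123, 5, 29, 136, 16]… (length divides ord_161(38)).
Decompose π into cycles: lengths [66, 66, 22, 6, 1] (5 cycles, including the fixed point 0).
With 5 cycles on 161 points, sign = (−1)^{161−5} = +1.
Via Zolotarev, sign(π_{38}) = (38|161) = +1.

+1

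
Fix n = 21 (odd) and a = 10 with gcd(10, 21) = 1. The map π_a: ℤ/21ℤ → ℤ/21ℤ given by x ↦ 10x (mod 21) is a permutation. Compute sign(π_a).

-1

Trace 13: π^k(13) = [13, 4, 19, 1, 10, 16] for k=0..5.
Cycle lengths of π_10 on ℤ/21ℤ: [6, 6, 6, 1, 1, 1]; 6 cycles in total.
Σ(ℓ_i−1) = 21−6 = 15; sign = (−1)^15 = -1.
Via Zolotarev, sign(π_{10}) = (10|21) = -1.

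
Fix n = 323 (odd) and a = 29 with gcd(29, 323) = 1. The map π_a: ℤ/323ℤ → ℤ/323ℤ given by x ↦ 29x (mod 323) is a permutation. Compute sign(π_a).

+1

Trace 191: π^k(191) = [191, 48, 100, 316, 120, 250, 144] for k=0..6.
Decompose π into cycles: lengths [144, 144, 18, 16, 1] (5 cycles, including the fixed point 0).
323 − 5 = 318 transpositions; sign(π) = (−1)^318 = +1.
Via Zolotarev, sign(π_{29}) = (29|323) = +1.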